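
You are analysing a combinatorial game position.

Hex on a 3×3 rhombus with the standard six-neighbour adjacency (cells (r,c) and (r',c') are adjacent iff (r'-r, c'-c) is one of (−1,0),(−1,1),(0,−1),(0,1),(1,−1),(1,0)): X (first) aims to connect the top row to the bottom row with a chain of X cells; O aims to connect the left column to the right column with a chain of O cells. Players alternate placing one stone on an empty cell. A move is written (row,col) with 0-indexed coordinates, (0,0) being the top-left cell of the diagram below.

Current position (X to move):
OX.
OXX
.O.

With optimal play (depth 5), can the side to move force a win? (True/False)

p1 X@[OX./OXX/.O.]: (0,2)[OXX/OXX/.O.]+1* (2,0)[OX./OXX/XO.]+1 (2,2)[OX./OXX/.OX]+1
p2 O@[OXX/OXX/.O.]: (2,0)[OXX/OXX/OO.]-1* (2,2)[OXX/OXX/.OO]-1
p3 X@[OXX/OXX/OO.]: (2,2)[OXX/OXX/OOX]+1*
p4 O@[OXX/OXX/OOX] terminal -1; root [OX./OXX/.O.] d5

X winning at [OX./OXX/.O.]: True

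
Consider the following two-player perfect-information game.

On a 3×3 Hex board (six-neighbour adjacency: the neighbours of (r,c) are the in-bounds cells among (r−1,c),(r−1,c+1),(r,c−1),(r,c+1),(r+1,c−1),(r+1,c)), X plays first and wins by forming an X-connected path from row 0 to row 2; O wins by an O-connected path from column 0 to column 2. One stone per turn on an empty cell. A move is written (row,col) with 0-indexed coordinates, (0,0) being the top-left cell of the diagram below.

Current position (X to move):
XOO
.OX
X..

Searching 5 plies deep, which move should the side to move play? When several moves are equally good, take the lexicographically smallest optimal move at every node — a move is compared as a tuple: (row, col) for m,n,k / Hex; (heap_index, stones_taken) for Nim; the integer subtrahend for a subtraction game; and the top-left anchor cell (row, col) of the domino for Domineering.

p1 X@[XOO/.OX/X..]: (1,0)[XOO/XOX/X..]+1* (2,1)[XOO/.OX/XX.]-1 (2,2)[XOO/.OX/X.X]-1
p2 O@[XOO/XOX/X..] terminal -1; root [XOO/.OX/X..] d5

X's best at [XOO/.OX/X..]: (1,0)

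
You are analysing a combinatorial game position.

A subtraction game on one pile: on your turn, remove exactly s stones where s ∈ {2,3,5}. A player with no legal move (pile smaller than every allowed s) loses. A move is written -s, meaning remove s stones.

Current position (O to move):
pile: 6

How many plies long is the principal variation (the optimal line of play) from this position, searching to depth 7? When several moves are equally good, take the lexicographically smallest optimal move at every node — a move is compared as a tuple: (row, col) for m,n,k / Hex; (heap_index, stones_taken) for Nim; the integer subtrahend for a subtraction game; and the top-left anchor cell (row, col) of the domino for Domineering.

ply 1, O at 6 | -2=-1→4; -3=-1→3; -5=+1→1*
ply 2: 1 is terminal -1 (X); from 6 depth 7

PV length from [6]: 1 ply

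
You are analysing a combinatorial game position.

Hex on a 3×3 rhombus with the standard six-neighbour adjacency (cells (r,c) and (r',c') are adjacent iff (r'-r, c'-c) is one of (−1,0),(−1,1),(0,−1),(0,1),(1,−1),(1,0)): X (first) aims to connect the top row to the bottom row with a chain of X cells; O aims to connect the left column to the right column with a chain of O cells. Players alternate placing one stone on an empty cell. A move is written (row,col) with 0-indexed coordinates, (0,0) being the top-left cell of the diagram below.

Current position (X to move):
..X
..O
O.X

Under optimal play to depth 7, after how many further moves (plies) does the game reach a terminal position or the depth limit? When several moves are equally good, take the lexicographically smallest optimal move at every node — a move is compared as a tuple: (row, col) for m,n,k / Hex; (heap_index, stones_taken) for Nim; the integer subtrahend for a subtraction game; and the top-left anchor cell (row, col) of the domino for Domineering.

PV length from [..X/..O/O.X]: 4 plies

p1 X@[..X/..O/O.X]: (0,0)[X.X/..O/O.X]-1* (0,1)[.XX/..O/O.X]-1 (1,0)[..X/X.O/O.X]-1 (1,1)[..X/.XO/O.X]-1 (2,1)[..X/..O/OXX]-1
p2 O@[X.X/..O/O.X]: (0,1)[XOX/..O/O.X]+1* (1,0)[X.X/O.O/O.X]+1 (1,1)[X.X/.OO/O.X]+1 (2,1)[X.X/..O/OOX]+1
p3 X@[XOX/..O/O.X]: (1,0)[XOX/X.O/O.X]-1* (1,1)[XOX/.XO/O.X]-1 (2,1)[XOX/..O/OXX]-1
p4 O@[XOX/X.O/O.X]: (1,1)[XOX/XOO/O.X]+1* (2,1)[XOX/X.O/OOX]+1
p5 X@[XOX/XOO/O.X] terminal -1; root [..X/..O/O.X] d7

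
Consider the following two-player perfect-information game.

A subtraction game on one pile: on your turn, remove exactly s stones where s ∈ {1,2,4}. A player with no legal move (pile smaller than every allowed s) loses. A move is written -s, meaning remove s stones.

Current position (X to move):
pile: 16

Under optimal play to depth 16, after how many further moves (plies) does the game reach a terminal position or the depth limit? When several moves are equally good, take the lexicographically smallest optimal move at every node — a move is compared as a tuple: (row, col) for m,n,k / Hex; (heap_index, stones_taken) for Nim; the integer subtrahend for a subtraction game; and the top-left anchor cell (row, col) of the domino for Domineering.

[16] X move#1: -1:+1/15*, -2:-1/14, -4:+1/12
[15] O move#2: -1:-1/14*, -2:-1/13, -4:-1/11
[14] X move#3: -1:-1/13, -2:+1/12*, -4:-1/10
[12] O move#4: -1:-1/11*, -2:-1/10, -4:-1/8
[11] X move#5: -1:-1/10, -2:+1/9*, -4:-1/7
[9] O move#6: -1:-1/8*, -2:-1/7, -4:-1/5
[8] X move#7: -1:-1/7, -2:+1/6*, -4:-1/4
[6] O move#8: -1:-1/5*, -2:-1/4, -4:-1/2
[5] X move#9: -1:-1/4, -2:+1/3*, -4:-1/1
[3] O move#10: -1:-1/2*, -2:-1/1
[2] X move#11: -1:-1/1, -2:+1/0*
[0] end (terminal -1, O#12); searched 16 to 16

PV length from [16]: 11 plies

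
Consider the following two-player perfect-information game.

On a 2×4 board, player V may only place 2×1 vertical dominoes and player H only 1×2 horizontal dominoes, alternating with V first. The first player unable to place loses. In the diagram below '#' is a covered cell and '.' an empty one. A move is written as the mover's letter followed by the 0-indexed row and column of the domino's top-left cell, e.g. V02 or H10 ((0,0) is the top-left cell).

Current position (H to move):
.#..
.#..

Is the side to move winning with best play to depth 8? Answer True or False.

ply 1, H at .#../.#.. | H02=+1→.###/.#..*; H12=+1→.#../.###
ply 2, V at .###/.#.. | V00=-1→####/##..*
ply 3, H at ####/##.. | H12=+1→####/####*
ply 4: ####/#### is terminal -1 (V); from .#../.#.. depth 8

H winning at [.#../.#..]: True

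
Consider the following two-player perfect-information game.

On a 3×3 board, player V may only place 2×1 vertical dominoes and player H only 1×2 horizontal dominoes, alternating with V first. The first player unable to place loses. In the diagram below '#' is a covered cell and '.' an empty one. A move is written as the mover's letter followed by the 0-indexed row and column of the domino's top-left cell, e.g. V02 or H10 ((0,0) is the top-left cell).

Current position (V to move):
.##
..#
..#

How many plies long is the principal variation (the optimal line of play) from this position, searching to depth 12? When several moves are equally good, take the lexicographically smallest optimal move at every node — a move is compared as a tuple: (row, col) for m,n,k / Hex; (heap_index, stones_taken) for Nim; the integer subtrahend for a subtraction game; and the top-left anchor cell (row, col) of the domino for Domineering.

ply 1, V at .##/..#/..# | V00=-1→###/#.#/..#; V10=+1→.##/#.#/#.#*; V11=+1→.##/.##/.##
ply 2: .##/#.#/#.# is terminal -1 (H); from .##/..#/..# depth 12

PV length from [.##/..#/..#]: 1 ply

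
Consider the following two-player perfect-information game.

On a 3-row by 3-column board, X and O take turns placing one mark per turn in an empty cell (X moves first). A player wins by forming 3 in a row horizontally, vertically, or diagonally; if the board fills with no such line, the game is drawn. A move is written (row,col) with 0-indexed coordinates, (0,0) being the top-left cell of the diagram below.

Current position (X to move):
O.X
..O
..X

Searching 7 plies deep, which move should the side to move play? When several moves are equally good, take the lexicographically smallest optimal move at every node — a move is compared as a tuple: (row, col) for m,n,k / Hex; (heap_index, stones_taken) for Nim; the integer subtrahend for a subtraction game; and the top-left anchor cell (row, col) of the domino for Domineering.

[O.X/..O/..X] X move#1: (0,1):-1/OXX/..O/..X, (1,0):+0/O.X/X.O/..X, (1,1):+0/O.X/.XO/..X, (2,0):+1/O.X/..O/X.X*, (2,1):+0/O.X/..O/.XX
[O.X/..O/X.X] O move#2: (0,1):-1/OOX/..O/X.X*, (1,0):-1/O.X/O.O/X.X, (1,1):-1/O.X/.OO/X.X, (2,1):-1/O.X/..O/XOX
[OOX/..O/X.X] X move#3: (1,0):+1/OOX/X.O/X.X*, (1,1):+1/OOX/.XO/X.X, (2,1):+1/OOX/..O/XXX
[OOX/X.O/X.X] O move#4: (1,1):-1/OOX/XOO/X.X*, (2,1):-1/OOX/X.O/XOX
[OOX/XOO/X.X] X move#5: (2,1):+1/OOX/XOO/XXX*
[OOX/XOO/XXX] end (terminal -1, O#6); searched O.X/..O/..X to 7

X's best at [O.X/..O/..X]: (2,0)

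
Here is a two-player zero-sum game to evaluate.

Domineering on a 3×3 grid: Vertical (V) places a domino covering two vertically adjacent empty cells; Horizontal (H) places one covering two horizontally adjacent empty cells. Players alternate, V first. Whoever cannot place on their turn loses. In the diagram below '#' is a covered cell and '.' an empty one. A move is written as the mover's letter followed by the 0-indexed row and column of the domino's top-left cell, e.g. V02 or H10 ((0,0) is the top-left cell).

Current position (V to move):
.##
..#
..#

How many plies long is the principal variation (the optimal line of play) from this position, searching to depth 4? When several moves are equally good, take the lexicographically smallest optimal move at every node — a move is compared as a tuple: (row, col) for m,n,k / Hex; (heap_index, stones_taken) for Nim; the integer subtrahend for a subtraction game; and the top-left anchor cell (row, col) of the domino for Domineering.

PV length from [.##/..#/..#]: 1 ply

p1 V@[.##/..#/..#]: V00[###/#.#/..#]-1 V10[.##/#.#/#.#]+1* V11[.##/.##/.##]+1
p2 H@[.##/#.#/#.#] terminal -1; root [.##/..#/..#] d4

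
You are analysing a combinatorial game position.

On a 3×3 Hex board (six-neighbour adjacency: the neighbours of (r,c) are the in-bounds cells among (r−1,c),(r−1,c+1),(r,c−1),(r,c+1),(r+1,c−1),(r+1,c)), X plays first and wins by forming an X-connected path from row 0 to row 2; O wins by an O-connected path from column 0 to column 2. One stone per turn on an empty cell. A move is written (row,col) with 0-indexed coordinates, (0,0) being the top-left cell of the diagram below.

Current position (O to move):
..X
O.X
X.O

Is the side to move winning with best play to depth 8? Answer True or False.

ply 1, O at ..X/O.X/X.O | (0,0)=-1→O.X/O.X/X.O*; (0,1)=-1→.OX/O.X/X.O; (1,1)=-1→..X/OOX/X.O; (2,1)=-1→..X/O.X/XOO
ply 2, X at O.X/O.X/X.O | (0,1)=+1→OXX/O.X/X.O*; (1,1)=+1→O.X/OXX/X.O; (2,1)=+1→O.X/O.X/XXO
ply 3, O at OXX/O.X/X.O | (1,1)=-1→OXX/OOX/X.O*; (2,1)=-1→OXX/O.X/XOO
ply 4, X at OXX/OOX/X.O | (2,1)=+1→OXX/OOX/XXO*
ply 5: OXX/OOX/XXO is terminal -1 (O); from ..X/O.X/X.O depth 8

O winning at [..X/O.X/X.O]: False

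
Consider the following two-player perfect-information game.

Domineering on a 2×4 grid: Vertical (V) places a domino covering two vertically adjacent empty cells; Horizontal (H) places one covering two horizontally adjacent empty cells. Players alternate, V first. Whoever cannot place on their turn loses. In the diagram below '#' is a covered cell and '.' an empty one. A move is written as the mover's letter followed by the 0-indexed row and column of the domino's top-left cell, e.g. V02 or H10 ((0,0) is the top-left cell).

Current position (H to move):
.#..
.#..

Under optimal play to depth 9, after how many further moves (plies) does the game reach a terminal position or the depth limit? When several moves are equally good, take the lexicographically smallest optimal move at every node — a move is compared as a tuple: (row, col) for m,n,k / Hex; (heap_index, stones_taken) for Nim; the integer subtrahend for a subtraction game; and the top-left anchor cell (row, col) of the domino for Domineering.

ply 1, H at .#../.#.. | H02=+1→.###/.#..*; H12=+1→.#../.###
ply 2, V at .###/.#.. | V00=-1→####/##..*
ply 3, H at ####/##.. | H12=+1→####/####*
ply 4: ####/#### is terminal -1 (V); from .#../.#.. depth 9

PV length from [.#../.#..]: 3 plies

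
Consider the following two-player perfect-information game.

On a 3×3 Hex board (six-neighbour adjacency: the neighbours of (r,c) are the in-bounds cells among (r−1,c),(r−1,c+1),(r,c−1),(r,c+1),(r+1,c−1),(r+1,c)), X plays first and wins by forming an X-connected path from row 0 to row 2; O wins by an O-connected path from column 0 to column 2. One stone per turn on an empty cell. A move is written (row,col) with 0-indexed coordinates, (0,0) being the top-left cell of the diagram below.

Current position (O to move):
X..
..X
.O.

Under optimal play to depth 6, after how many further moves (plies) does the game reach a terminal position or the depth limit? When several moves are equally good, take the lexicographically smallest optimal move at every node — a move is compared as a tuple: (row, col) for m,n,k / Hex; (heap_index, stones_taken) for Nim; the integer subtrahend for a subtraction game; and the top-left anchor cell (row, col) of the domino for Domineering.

p1 O@[X../..X/.O.]: (0,1)[XO./..X/.O.]-1 (0,2)[X.O/..X/.O.]-1 (1,0)[X../O.X/.O.]-1 (1,1)[X../.OX/.O.]+1* (2,0)[X../..X/OO.]-1 (2,2)[X../..X/.OO]-1
p2 X@[X../.OX/.O.]: (0,1)[XX./.OX/.O.]-1* (0,2)[X.X/.OX/.O.]-1 (1,0)[X../XOX/.O.]-1 (2,0)[X../.OX/XO.]-1 (2,2)[X../.OX/.OX]-1
p3 O@[XX./.OX/.O.]: (0,2)[XXO/.OX/.O.]+1* (1,0)[XX./OOX/.O.]+1 (2,0)[XX./.OX/OO.]+1 (2,2)[XX./.OX/.OO]+1
p4 X@[XXO/.OX/.O.]: (1,0)[XXO/XOX/.O.]-1* (2,0)[XXO/.OX/XO.]-1 (2,2)[XXO/.OX/.OX]-1
p5 O@[XXO/XOX/.O.]: (2,0)[XXO/XOX/OO.]+1* (2,2)[XXO/XOX/.OO]-1
p6 X@[XXO/XOX/OO.] terminal -1; root [X../..X/.O.] d6

PV length from [X../..X/.O.]: 5 plies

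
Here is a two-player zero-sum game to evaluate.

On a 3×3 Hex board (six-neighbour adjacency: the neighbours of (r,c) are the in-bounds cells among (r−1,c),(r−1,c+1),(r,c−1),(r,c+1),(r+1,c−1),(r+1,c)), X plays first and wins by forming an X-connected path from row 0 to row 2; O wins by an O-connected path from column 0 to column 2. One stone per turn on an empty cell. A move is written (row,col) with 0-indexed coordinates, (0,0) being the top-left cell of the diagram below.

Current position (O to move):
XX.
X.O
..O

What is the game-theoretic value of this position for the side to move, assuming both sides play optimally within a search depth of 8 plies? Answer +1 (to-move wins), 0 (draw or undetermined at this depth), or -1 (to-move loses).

value(XX./X.O/..O, O) = +1

[XX./X.O/..O] O move#1: (0,2):-1/XXO/X.O/..O, (1,1):-1/XX./XOO/..O, (2,0):+1/XX./X.O/O.O*, (2,1):-1/XX./X.O/.OO
[XX./X.O/O.O] X move#2: (0,2):-1/XXX/X.O/O.O*, (1,1):-1/XX./XXO/O.O, (2,1):-1/XX./X.O/OXO
[XXX/X.O/O.O] O move#3: (1,1):+1/XXX/XOO/O.O*, (2,1):+1/XXX/X.O/OOO
[XXX/XOO/O.O] end (terminal -1, X#4); searched XX./X.O/..O to 8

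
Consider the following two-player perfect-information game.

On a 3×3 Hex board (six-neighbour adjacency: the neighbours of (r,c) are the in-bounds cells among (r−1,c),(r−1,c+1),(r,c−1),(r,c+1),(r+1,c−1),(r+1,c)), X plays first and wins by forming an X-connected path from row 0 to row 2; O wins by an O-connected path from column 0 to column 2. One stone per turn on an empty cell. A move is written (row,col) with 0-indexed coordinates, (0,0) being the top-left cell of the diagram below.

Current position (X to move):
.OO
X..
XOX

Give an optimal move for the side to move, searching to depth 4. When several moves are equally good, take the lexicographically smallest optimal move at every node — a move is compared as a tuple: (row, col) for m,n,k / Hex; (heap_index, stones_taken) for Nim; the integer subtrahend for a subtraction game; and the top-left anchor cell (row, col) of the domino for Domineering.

X's best at [.OO/X../XOX]: (0,0)

p1 X@[.OO/X../XOX]: (0,0)[XOO/X../XOX]+1* (1,1)[.OO/XX./XOX]-1 (1,2)[.OO/X.X/XOX]-1
p2 O@[XOO/X../XOX] terminal -1; root [.OO/X../XOX] d4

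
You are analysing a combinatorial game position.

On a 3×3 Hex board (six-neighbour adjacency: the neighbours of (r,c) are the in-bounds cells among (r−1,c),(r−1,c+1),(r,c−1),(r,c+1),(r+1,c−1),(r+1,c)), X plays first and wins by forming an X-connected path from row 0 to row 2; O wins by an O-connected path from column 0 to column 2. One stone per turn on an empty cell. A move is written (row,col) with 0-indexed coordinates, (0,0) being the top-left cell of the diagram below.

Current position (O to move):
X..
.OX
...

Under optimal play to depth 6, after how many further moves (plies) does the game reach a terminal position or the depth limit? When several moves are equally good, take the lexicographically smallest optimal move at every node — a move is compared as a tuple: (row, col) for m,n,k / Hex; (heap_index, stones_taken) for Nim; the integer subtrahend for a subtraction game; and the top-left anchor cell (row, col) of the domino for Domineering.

p1 O@[X../.OX/...]: (0,1)[XO./.OX/...]-1 (0,2)[X.O/.OX/...]+1* (1,0)[X../OOX/...]-1 (2,0)[X../.OX/O..]-1 (2,1)[X../.OX/.O.]+1 (2,2)[X../.OX/..O]+1
p2 X@[X.O/.OX/...]: (0,1)[XXO/.OX/...]-1* (1,0)[X.O/XOX/...]-1 (2,0)[X.O/.OX/X..]-1 (2,1)[X.O/.OX/.X.]-1 (2,2)[X.O/.OX/..X]-1
p3 O@[XXO/.OX/...]: (1,0)[XXO/OOX/...]+1* (2,0)[XXO/.OX/O..]+1 (2,1)[XXO/.OX/.O.]+1 (2,2)[XXO/.OX/..O]+1
p4 X@[XXO/OOX/...] terminal -1; root [X../.OX/...] d6

PV length from [X../.OX/...]: 3 plies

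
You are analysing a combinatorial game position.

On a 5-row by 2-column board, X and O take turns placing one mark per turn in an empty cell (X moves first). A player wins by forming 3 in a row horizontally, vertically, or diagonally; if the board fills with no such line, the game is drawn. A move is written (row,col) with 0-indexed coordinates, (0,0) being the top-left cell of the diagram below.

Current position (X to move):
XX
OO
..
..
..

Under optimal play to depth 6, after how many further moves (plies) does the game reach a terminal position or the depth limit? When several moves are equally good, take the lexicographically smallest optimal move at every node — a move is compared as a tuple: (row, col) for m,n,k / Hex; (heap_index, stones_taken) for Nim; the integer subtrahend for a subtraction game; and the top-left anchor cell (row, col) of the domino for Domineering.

ply 1, X at XX/OO/../../.. | (2,0)=+0→XX/OO/X./../..*; (2,1)=+0→XX/OO/.X/../..; (3,0)=+0→XX/OO/../X./..; (3,1)=+0→XX/OO/../.X/..; (4,0)=+0→XX/OO/../../X.; (4,1)=+0→XX/OO/../../.X
ply 2, O at XX/OO/X./../.. | (2,1)=+0→XX/OO/XO/../..*; (3,0)=+0→XX/OO/X./O./..; (3,1)=+0→XX/OO/X./.O/..; (4,0)=+0→XX/OO/X./../O.; (4,1)=+0→XX/OO/X./../.O
ply 3, X at XX/OO/XO/../.. | (3,0)=-1→XX/OO/XO/X./..; (3,1)=+0→XX/OO/XO/.X/..*; (4,0)=-1→XX/OO/XO/../X.; (4,1)=-1→XX/OO/XO/../.X
ply 4, O at XX/OO/XO/.X/.. | (3,0)=+0→XX/OO/XO/OX/..*; (4,0)=+0→XX/OO/XO/.X/O.; (4,1)=+0→XX/OO/XO/.X/.O
ply 5, X at XX/OO/XO/OX/.. | (4,0)=+0→XX/OO/XO/OX/X.*; (4,1)=+0→XX/OO/XO/OX/.X
ply 6, O at XX/OO/XO/OX/X. | (4,1)=+0→XX/OO/XO/OX/XO*
ply 7: XX/OO/XO/OX/XO is terminal +0 (X); from XX/OO/../../.. depth 6

PV length from [XX/OO/../../..]: 6 plies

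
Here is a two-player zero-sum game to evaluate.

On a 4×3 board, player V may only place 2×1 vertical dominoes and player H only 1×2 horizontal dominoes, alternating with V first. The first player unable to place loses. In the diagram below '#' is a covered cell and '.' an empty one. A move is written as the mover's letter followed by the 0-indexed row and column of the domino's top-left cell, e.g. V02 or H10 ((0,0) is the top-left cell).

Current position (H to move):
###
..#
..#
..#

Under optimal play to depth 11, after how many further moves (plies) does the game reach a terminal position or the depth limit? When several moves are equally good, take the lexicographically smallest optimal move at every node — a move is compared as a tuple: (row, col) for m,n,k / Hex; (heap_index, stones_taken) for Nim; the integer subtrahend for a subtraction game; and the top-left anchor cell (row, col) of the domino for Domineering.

PV length from [###/..#/..#/..#]: 1 ply

p1 H@[###/..#/..#/..#]: H10[###/###/..#/..#]-1 H20[###/..#/###/..#]+1* H30[###/..#/..#/###]-1
p2 V@[###/..#/###/..#] terminal -1; root [###/..#/..#/..#] d11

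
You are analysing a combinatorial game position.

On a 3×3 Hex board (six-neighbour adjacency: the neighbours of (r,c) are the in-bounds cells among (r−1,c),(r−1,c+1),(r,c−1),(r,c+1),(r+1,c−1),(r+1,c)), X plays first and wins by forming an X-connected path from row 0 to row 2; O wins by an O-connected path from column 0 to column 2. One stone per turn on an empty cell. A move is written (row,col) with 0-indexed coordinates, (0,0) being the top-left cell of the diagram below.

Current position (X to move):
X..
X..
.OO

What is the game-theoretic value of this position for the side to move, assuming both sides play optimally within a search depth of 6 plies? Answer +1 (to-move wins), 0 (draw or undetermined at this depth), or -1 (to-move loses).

value(X../X../.OO, X) = +1

ply 1, X at X../X../.OO | (0,1)=-1→XX./X../.OO; (0,2)=-1→X.X/X../.OO; (1,1)=-1→X../XX./.OO; (1,2)=-1→X../X.X/.OO; (2,0)=+1→X../X../XOO*
ply 2: X../X../XOO is terminal -1 (O); from X../X../.OO depth 6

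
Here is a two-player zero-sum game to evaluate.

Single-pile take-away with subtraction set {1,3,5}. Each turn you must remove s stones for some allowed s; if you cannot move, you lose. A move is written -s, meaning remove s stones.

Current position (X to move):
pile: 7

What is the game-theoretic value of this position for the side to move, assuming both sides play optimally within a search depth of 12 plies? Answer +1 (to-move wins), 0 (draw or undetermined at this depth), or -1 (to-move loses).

value(7, X) = +1

ply 1, X at 7 | -1=+1→6*; -3=+1→4; -5=+1→2
ply 2, O at 6 | -1=-1→5*; -3=-1→3; -5=-1→1
ply 3, X at 5 | -1=+1→4*; -3=+1→2; -5=+1→0
ply 4, O at 4 | -1=-1→3*; -3=-1→1
ply 5, X at 3 | -1=+1→2*; -3=+1→0
ply 6, O at 2 | -1=-1→1*
ply 7, X at 1 | -1=+1→0*
ply 8: 0 is terminal -1 (O); from 7 depth 12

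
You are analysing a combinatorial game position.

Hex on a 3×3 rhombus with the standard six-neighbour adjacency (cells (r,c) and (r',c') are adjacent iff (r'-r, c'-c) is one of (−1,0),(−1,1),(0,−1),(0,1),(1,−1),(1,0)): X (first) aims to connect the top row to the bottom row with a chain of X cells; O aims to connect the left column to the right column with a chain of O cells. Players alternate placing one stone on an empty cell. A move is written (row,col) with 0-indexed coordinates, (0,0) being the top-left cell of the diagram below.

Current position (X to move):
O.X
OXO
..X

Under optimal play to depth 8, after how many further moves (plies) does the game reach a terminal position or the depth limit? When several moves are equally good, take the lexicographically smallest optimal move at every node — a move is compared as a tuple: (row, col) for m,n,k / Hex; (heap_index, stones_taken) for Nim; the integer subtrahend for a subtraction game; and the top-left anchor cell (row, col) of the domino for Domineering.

PV length from [O.X/OXO/..X]: 3 plies

p1 X@[O.X/OXO/..X]: (0,1)[OXX/OXO/..X]+1* (2,0)[O.X/OXO/X.X]+1 (2,1)[O.X/OXO/.XX]+1
p2 O@[OXX/OXO/..X]: (2,0)[OXX/OXO/O.X]-1* (2,1)[OXX/OXO/.OX]-1
p3 X@[OXX/OXO/O.X]: (2,1)[OXX/OXO/OXX]+1*
p4 O@[OXX/OXO/OXX] terminal -1; root [O.X/OXO/..X] d8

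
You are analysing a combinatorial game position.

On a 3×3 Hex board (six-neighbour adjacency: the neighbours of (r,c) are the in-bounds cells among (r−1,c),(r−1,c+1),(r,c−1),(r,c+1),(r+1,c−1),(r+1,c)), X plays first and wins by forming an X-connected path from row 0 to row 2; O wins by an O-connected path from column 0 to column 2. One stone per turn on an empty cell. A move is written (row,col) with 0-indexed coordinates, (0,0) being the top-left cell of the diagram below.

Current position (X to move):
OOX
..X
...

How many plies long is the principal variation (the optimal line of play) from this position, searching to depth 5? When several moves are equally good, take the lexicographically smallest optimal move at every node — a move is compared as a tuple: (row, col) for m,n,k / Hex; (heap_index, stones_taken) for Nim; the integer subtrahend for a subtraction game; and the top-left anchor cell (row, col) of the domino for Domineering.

p1 X@[OOX/..X/...]: (1,0)[OOX/X.X/...]+1* (1,1)[OOX/.XX/...]+1 (2,0)[OOX/..X/X..]+1 (2,1)[OOX/..X/.X.]+1 (2,2)[OOX/..X/..X]+1
p2 O@[OOX/X.X/...]: (1,1)[OOX/XOX/...]-1* (2,0)[OOX/X.X/O..]-1 (2,1)[OOX/X.X/.O.]-1 (2,2)[OOX/X.X/..O]-1
p3 X@[OOX/XOX/...]: (2,0)[OOX/XOX/X..]+1* (2,1)[OOX/XOX/.X.]+1 (2,2)[OOX/XOX/..X]+1
p4 O@[OOX/XOX/X..]: (2,1)[OOX/XOX/XO.]-1* (2,2)[OOX/XOX/X.O]-1
p5 X@[OOX/XOX/XO.]: (2,2)[OOX/XOX/XOX]+1*
p6 O@[OOX/XOX/XOX] terminal -1; root [OOX/..X/...] d5

PV length from [OOX/..X/...]: 5 plies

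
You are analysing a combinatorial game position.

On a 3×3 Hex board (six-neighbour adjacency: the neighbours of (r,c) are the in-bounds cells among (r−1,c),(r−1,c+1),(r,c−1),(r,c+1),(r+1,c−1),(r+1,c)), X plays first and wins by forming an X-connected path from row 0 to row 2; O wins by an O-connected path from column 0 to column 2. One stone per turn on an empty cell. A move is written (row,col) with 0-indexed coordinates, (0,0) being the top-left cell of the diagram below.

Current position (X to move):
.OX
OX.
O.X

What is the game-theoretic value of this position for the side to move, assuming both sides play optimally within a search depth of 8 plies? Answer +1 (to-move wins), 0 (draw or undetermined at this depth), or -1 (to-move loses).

value(.OX/OX./O.X, X) = +1

p1 X@[.OX/OX./O.X]: (0,0)[XOX/OX./O.X]+1* (1,2)[.OX/OXX/O.X]+1 (2,1)[.OX/OX./OXX]+1
p2 O@[XOX/OX./O.X]: (1,2)[XOX/OXO/O.X]-1* (2,1)[XOX/OX./OOX]-1
p3 X@[XOX/OXO/O.X]: (2,1)[XOX/OXO/OXX]+1*
p4 O@[XOX/OXO/OXX] terminal -1; root [.OX/OX./O.X] d8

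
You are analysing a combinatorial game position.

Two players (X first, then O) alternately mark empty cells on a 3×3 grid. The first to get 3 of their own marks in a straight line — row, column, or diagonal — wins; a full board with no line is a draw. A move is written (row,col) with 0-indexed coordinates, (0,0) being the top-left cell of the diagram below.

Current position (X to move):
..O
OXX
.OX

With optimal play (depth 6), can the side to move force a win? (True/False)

X winning at [..O/OXX/.OX]: True

[..O/OXX/.OX] X move#1: (0,0):+1/X.O/OXX/.OX*, (0,1):+0/.XO/OXX/.OX, (2,0):+0/..O/OXX/XOX
[X.O/OXX/.OX] end (terminal -1, O#2); searched ..O/OXX/.OX to 6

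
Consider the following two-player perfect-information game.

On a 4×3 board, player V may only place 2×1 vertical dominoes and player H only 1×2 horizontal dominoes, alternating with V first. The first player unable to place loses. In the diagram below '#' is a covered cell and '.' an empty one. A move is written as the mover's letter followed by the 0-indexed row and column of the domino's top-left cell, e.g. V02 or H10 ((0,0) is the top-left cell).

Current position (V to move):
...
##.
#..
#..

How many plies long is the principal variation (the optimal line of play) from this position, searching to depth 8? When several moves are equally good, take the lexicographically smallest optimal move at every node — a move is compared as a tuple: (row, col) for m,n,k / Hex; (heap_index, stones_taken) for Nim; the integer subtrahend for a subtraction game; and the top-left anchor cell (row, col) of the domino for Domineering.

ply 1, V at .../##./#../#.. | V02=-1→..#/###/#../#..; V12=-1→.../###/#.#/#..; V21=+1→.../##./##./##.*; V22=+1→.../##./#.#/#.#
ply 2, H at .../##./##./##. | H00=-1→##./##./##./##.*; H01=-1→.##/##./##./##.
ply 3, V at ##./##./##./##. | V02=+1→###/###/##./##.*; V12=+1→##./###/###/##.; V22=+1→##./##./###/###
ply 4: ###/###/##./##. is terminal -1 (H); from .../##./#../#.. depth 8

PV length from [.../##./#../#..]: 3 plies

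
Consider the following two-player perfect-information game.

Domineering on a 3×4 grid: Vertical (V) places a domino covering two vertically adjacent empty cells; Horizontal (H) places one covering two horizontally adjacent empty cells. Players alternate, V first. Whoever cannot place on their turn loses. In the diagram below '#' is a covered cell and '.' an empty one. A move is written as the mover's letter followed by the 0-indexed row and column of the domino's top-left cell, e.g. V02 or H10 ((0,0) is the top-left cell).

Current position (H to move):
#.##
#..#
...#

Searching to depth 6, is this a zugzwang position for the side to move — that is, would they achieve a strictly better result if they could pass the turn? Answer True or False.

zugzwang(#.##/#..#/...#, H) = False

p1 H@[#.##/#..#/...#]: H11[#.##/####/...#]+1* H20[#.##/#..#/##.#]-1 H21[#.##/#..#/.###]-1
p2 V@[#.##/####/...#] terminal -1; root [#.##/#..#/...#] d6
if H skipped the turn, V would face:
~ p1 V@[#.##/#..#/...#]: V01[####/##.#/...#]-1 V11[#.##/##.#/.#.#]+1* V12[#.##/#.##/..##]+1
~ p2 H@[#.##/##.#/.#.#] terminal -1; root [#.##/#..#/...#] d6
compare (H): move=+1 vs pass=-1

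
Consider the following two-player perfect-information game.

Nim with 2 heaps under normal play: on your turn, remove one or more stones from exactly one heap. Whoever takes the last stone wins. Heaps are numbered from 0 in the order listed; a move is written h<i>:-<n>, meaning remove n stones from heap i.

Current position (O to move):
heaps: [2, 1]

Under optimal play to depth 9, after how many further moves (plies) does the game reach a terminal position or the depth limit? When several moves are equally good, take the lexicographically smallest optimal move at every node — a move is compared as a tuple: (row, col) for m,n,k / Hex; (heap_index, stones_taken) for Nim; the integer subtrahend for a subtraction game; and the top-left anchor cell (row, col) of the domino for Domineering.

PV length from [(2,1)]: 3 plies

[(2,1)] O move#1: h0:-1:+1/(1,1)*, h0:-2:-1/(0,1), h1:-1:-1/(2,0)
[(1,1)] X move#2: h0:-1:-1/(0,1)*, h1:-1:-1/(1,0)
[(0,1)] O move#3: h1:-1:+1/(0,0)*
[(0,0)] end (terminal -1, X#4); searched (2,1) to 9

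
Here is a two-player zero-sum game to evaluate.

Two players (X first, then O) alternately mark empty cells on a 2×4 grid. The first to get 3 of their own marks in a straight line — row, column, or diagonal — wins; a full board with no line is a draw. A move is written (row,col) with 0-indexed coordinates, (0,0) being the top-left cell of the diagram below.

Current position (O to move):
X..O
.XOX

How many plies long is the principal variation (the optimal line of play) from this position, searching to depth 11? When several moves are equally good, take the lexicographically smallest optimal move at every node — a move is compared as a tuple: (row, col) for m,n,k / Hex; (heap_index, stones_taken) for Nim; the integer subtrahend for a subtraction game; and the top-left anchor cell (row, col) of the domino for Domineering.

ply 1, O at X..O/.XOX | (0,1)=+0→XO.O/.XOX*; (0,2)=+0→X.OO/.XOX; (1,0)=+0→X..O/OXOX
ply 2, X at XO.O/.XOX | (0,2)=+0→XOXO/.XOX*; (1,0)=-1→XO.O/XXOX
ply 3, O at XOXO/.XOX | (1,0)=+0→XOXO/OXOX*
ply 4: XOXO/OXOX is terminal +0 (X); from X..O/.XOX depth 11

PV length from [X..O/.XOX]: 3 plies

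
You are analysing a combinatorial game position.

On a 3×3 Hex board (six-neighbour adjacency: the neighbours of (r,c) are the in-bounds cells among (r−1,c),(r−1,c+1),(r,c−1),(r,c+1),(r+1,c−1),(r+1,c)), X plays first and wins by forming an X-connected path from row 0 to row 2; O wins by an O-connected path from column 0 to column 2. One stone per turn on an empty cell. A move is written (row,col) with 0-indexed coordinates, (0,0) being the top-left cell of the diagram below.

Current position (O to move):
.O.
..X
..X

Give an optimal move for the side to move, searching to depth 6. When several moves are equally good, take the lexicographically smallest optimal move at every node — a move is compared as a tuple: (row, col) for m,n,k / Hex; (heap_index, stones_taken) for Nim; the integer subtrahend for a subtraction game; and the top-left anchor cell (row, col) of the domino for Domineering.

ply 1, O at .O./..X/..X | (0,0)=-1→OO./..X/..X; (0,2)=+1→.OO/..X/..X*; (1,0)=-1→.O./O.X/..X; (1,1)=-1→.O./.OX/..X; (2,0)=-1→.O./..X/O.X; (2,1)=-1→.O./..X/.OX
ply 2, X at .OO/..X/..X | (0,0)=-1→XOO/..X/..X*; (1,0)=-1→.OO/X.X/..X; (1,1)=-1→.OO/.XX/..X; (2,0)=-1→.OO/..X/X.X; (2,1)=-1→.OO/..X/.XX
ply 3, O at XOO/..X/..X | (1,0)=+1→XOO/O.X/..X*; (1,1)=+1→XOO/.OX/..X; (2,0)=+1→XOO/..X/O.X; (2,1)=-1→XOO/..X/.OX
ply 4: XOO/O.X/..X is terminal -1 (X); from .O./..X/..X depth 6

O's best at [.O./..X/..X]: (0,2)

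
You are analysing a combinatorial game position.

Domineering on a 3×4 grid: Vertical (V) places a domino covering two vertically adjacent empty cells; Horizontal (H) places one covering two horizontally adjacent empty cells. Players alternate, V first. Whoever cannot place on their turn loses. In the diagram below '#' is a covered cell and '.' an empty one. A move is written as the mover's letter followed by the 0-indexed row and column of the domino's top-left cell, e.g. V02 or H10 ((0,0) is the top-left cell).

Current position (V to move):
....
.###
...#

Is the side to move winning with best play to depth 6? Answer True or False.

V winning at [..../.###/...#]: False

p1 V@[..../.###/...#]: V00[#.../####/...#]-1* V10[..../####/#..#]-1
p2 H@[#.../####/...#]: H01[###./####/...#]+1* H02[#.##/####/...#]+1 H20[#.../####/##.#]+1 H21[#.../####/.###]+1
p3 V@[###./####/...#] terminal -1; root [..../.###/...#] d6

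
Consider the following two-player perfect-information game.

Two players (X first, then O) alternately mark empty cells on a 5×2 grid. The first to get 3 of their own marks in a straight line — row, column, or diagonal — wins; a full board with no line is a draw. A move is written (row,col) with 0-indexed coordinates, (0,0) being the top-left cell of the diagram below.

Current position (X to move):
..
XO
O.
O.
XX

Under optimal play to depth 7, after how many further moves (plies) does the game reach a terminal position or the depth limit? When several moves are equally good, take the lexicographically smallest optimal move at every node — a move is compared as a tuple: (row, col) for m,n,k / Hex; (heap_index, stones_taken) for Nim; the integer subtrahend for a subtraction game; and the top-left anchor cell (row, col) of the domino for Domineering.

[../XO/O./O./XX] X move#1: (0,0):-1/X./XO/O./O./XX, (0,1):+0/.X/XO/O./O./XX*, (2,1):+0/../XO/OX/O./XX, (3,1):+0/../XO/O./OX/XX
[.X/XO/O./O./XX] O move#2: (0,0):+0/OX/XO/O./O./XX*, (2,1):+0/.X/XO/OO/O./XX, (3,1):+0/.X/XO/O./OO/XX
[OX/XO/O./O./XX] X move#3: (2,1):+0/OX/XO/OX/O./XX*, (3,1):+0/OX/XO/O./OX/XX
[OX/XO/OX/O./XX] O move#4: (3,1):+0/OX/XO/OX/OO/XX*
[OX/XO/OX/OO/XX] end (terminal +0, X#5); searched ../XO/O./O./XX to 7

PV length from [../XO/O./O./XX]: 4 plies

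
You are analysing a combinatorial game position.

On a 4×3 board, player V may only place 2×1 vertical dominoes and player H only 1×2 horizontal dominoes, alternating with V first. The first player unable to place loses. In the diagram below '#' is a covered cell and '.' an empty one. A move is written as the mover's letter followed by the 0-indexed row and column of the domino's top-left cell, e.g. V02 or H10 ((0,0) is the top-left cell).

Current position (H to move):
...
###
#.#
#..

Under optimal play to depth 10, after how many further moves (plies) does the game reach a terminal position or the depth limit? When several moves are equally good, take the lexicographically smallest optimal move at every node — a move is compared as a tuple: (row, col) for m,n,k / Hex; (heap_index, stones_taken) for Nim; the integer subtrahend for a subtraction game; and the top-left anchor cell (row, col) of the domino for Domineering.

PV length from [.../###/#.#/#..]: 1 ply

ply 1, H at .../###/#.#/#.. | H00=-1→##./###/#.#/#..; H01=-1→.##/###/#.#/#..; H31=+1→.../###/#.#/###*
ply 2: .../###/#.#/### is terminal -1 (V); from .../###/#.#/#.. depth 10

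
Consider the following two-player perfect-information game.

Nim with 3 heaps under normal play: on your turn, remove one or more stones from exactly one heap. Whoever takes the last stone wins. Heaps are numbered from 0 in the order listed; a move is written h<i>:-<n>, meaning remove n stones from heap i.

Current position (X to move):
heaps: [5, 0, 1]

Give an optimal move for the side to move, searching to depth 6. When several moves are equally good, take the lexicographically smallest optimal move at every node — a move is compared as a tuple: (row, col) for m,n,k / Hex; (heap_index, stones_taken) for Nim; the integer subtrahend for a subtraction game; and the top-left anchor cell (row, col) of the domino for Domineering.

p1 X@[(5,0,1)]: h0:-1[(4,0,1)]-1 h0:-2[(3,0,1)]-1 h0:-3[(2,0,1)]-1 h0:-4[(1,0,1)]+1* h0:-5[(0,0,1)]-1 h2:-1[(5,0,0)]-1
p2 O@[(1,0,1)]: h0:-1[(0,0,1)]-1* h2:-1[(1,0,0)]-1
p3 X@[(0,0,1)]: h2:-1[(0,0,0)]+1*
p4 O@[(0,0,0)] terminal -1; root [(5,0,1)] d6

X's best at [(5,0,1)]: h0:-4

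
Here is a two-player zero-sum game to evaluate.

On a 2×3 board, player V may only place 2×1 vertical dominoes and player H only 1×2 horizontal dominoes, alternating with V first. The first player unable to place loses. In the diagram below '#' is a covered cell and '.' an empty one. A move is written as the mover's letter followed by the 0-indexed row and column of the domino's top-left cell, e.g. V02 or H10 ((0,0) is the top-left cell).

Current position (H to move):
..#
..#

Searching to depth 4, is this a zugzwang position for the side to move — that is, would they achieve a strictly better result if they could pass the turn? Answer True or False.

zugzwang(..#/..#, H) = False

ply 1, H at ..#/..# | H00=+1→###/..#*; H10=+1→..#/###
ply 2: ###/..# is terminal -1 (V); from ..#/..# depth 4
suppose H passes — search the same position with V to move:
pass> ply 1, V at ..#/..# | V00=+1→#.#/#.#*; V01=+1→.##/.##
pass> ply 2: #.#/#.# is terminal -1 (H); from ..#/..# depth 4
for H: play +1, pass -1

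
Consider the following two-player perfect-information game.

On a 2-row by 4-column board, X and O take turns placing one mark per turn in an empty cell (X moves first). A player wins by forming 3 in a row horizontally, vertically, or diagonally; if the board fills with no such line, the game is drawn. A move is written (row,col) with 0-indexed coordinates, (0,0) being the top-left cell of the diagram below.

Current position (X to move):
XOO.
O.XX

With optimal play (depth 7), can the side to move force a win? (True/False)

[XOO./O.XX] X move#1: (0,3):+0/XOOX/O.XX, (1,1):+1/XOO./OXXX*
[XOO./OXXX] end (terminal -1, O#2); searched XOO./O.XX to 7

X winning at [XOO./O.XX]: True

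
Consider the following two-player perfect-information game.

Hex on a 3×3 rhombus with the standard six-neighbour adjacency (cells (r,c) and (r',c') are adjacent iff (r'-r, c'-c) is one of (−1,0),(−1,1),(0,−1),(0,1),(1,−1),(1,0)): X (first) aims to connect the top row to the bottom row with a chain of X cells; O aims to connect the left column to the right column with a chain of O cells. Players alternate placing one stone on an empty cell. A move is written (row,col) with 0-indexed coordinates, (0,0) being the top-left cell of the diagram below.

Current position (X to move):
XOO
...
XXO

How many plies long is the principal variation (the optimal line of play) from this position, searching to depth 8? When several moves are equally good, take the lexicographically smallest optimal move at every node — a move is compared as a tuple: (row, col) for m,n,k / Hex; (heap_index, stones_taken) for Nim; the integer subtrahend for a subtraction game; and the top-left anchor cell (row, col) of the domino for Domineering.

PV length from [XOO/.../XXO]: 1 ply

ply 1, X at XOO/.../XXO | (1,0)=+1→XOO/X../XXO*; (1,1)=-1→XOO/.X./XXO; (1,2)=-1→XOO/..X/XXO
ply 2: XOO/X../XXO is terminal -1 (O); from XOO/.../XXO depth 8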